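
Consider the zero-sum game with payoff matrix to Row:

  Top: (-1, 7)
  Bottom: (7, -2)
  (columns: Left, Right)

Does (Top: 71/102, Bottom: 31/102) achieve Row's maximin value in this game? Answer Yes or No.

Against Left this mix gives (71/102)·(-1) + (31/102)·7 = 73/51.
Against Right this mix gives (71/102)·7 + (31/102)·(-2) = 145/34.
Column will play Left, holding Row to 73/51. Shifting weight toward the row that does better against Left would raise this floor (the equalizing mix achieves 47/17 against both Left and Right), so the proposed strategy is not optimal.

No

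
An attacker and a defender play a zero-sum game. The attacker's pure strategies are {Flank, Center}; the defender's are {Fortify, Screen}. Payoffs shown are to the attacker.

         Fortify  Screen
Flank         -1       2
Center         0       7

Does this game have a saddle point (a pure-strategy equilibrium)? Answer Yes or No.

Yes

Row minima: Flank → -1, Center → 0; maximin = 0.
Column maxima: Fortify → 0, Screen → 7; minimax = 0.
maximin = minimax = 0, so a saddle point exists.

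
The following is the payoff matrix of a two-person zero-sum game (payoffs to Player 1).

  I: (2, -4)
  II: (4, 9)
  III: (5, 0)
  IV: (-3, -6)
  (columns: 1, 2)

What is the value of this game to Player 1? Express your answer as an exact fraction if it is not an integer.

Row minima: I → -4, II → 4, III → 0, IV → -6; maximin = 4.
Column maxima: 1 → 5, 2 → 9; minimax = 5.
4 ≠ 5, so there is no saddle point; optimal play is mixed.
I is strictly dominated by II, so Player 1 never plays it.
IV is strictly dominated by II, so Player 1 never plays it.
On the remaining 2×2 (II, III vs 1, 2):
Let Player 1 play II with probability p. Expected payoff against 1: 4p + 5(1−p) = −p + 5; against 2: 9p + 0(1−p) = 9p.
Setting these equal: −p + 5 = 9p ⇒ −10p = -5 ⇒ p = 1/2, and the value is (-1)·(1/2) + 5 = 9/2.
For Player 2: with q = P(1), equating II's and III's payoffs gives −5q + 9 = 5q ⇒ q = 9/10.

9/2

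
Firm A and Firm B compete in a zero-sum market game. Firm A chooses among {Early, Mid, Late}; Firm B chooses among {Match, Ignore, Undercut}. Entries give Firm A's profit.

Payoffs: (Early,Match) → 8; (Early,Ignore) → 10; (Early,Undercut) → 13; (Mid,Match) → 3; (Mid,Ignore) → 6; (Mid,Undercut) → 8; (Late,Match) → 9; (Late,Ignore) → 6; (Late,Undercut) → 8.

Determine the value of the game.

Row minima: Early → 8, Mid → 3, Late → 6; maximin = 8.
Column maxima: Match → 9, Ignore → 10, Undercut → 13; minimax = 9.
8 ≠ 9, so there is no saddle point; optimal play is mixed.
Mid is strictly dominated by Early, so Firm A never plays it.
Undercut is strictly dominated by Ignore (it gives Firm A strictly more in every row), so Firm B never plays it.
On the remaining 2×2 (Early, Late vs Match, Ignore):
Let Firm A play Early with probability p. Expected payoff against Match: 8p + 9(1−p) = −p + 9; against Ignore: 10p + 6(1−p) = 4p + 6.
Setting these equal: −p + 9 = 4p + 6 ⇒ −5p = -3 ⇒ p = 3/5, and the value is (-1)·(3/5) + 9 = 42/5.
For Firm B: with q = P(Match), equating Early's and Late's payoffs gives −2q + 10 = 3q + 6 ⇒ q = 4/5.

42/5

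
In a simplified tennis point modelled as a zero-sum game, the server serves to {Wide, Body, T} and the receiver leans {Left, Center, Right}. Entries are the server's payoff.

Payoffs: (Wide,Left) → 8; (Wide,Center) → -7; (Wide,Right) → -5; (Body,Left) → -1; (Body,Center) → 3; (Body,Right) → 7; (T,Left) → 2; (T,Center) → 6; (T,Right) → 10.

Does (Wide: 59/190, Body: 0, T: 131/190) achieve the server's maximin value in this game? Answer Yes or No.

No

Against Left this mix gives (59/190)·8 + (131/190)·2 = 367/95.
Against Center this mix gives (59/190)·(-7) + (131/190)·6 = 373/190.
Against Right this mix gives (59/190)·(-5) + (131/190)·10 = 203/38.
The receiver will play Center, holding the server to 373/190. Shifting weight toward the row that does better against Center would raise this floor (the equalizing mix achieves 62/19 against both Center and Left), so the proposed strategy is not optimal.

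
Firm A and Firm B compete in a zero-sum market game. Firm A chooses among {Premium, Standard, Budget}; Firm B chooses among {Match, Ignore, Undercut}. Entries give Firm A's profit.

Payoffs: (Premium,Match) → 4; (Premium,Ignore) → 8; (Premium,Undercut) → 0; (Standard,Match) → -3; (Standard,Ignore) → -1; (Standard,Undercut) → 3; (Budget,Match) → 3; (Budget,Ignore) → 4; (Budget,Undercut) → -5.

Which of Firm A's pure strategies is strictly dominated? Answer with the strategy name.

Premium gives a strictly higher payoff than Budget against every column: 4 > 3, 8 > 4, 0 > -5.
So Budget is strictly dominated and Firm A never plays it.

Budget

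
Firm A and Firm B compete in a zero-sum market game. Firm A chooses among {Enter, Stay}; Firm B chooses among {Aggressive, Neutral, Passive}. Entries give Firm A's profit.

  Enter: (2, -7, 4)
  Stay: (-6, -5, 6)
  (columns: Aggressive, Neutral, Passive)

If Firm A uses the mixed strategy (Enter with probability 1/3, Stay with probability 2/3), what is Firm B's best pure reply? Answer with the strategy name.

If Firm B plays Aggressive, Firm A's expected payoff is (1/3)·2 + (2/3)·(-6) = -10/3.
If Firm B plays Neutral, Firm A's expected payoff is (1/3)·(-7) + (2/3)·(-5) = -17/3.
If Firm B plays Passive, Firm A's expected payoff is (1/3)·4 + (2/3)·6 = 16/3.
Firm B minimizes Firm A's payoff; the smallest is -17/3, so the best response is Neutral.

Neutral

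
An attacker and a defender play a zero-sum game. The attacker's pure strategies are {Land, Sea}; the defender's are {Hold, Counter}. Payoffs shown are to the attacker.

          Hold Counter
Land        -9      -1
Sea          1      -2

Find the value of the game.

Row minima: Land → -9, Sea → -2; maximin = -2.
Column maxima: Hold → 1, Counter → -1; minimax = -1.
-2 ≠ -1, so there is no saddle point; optimal play is mixed.
Let the attacker play Land with probability p. Expected payoff against Hold: (-9)p + 1(1−p) = −10p + 1; against Counter: (-1)p + (-2)(1−p) = p − 2.
Setting these equal: −10p + 1 = p − 2 ⇒ −11p = -3 ⇒ p = 3/11, and the value is (-10)·(3/11) + 1 = -19/11.
For the defender: with q = P(Hold), equating Land's and Sea's payoffs gives −8q − 1 = 3q − 2 ⇒ q = 1/11.

-19/11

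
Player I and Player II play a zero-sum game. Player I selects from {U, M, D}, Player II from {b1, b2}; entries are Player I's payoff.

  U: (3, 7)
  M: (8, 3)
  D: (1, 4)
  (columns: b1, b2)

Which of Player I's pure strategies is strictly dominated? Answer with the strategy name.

U gives a strictly higher payoff than D against every column: 3 > 1, 7 > 4.
So D is strictly dominated and Player I never plays it.

D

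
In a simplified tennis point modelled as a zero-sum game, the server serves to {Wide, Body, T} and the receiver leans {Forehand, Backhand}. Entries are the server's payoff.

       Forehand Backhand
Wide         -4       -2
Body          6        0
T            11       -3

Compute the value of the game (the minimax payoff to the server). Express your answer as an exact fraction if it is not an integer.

0

Row minima: Wide → -4, Body → 0, T → -3; maximin = 0.
Column maxima: Forehand → 11, Backhand → 0; minimax = 0.
Since maximin = minimax = 0, there is a saddle point and the value is 0.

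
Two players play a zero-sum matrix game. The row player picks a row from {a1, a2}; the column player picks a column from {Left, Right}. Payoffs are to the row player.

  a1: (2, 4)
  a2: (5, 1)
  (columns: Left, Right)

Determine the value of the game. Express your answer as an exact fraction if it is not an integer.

3

Row minima: a1 → 2, a2 → 1; maximin = 2.
Column maxima: Left → 5, Right → 4; minimax = 4.
2 ≠ 4, so there is no saddle point; optimal play is mixed.
Let the row player play a1 with probability p. Expected payoff against Left: 2p + 5(1−p) = −3p + 5; against Right: 4p + 1(1−p) = 3p + 1.
Setting these equal: −3p + 5 = 3p + 1 ⇒ −6p = -4 ⇒ p = 2/3, and the value is (-3)·(2/3) + 5 = 3.
For the column player: with q = P(Left), equating a1's and a2's payoffs gives −2q + 4 = 4q + 1 ⇒ q = 1/2.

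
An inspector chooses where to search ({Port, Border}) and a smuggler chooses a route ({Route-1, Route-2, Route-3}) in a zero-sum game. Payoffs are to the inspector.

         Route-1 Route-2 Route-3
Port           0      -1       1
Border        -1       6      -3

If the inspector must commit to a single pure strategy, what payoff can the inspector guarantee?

Row minima: Port → -1, Border → -3.
The best of these is -1.

-1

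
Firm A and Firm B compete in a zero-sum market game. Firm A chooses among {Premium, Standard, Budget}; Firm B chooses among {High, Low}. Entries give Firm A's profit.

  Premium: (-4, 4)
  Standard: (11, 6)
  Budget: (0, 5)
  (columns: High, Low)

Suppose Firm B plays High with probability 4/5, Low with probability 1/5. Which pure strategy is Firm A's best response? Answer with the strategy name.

Expected payoff of Premium: (4/5)·(-4) + (1/5)·4 = -12/5.
Expected payoff of Standard: (4/5)·11 + (1/5)·6 = 10.
Expected payoff of Budget: (4/5)·0 + (1/5)·5 = 1.
The largest is 10, so Firm A's best response is Standard.

Standard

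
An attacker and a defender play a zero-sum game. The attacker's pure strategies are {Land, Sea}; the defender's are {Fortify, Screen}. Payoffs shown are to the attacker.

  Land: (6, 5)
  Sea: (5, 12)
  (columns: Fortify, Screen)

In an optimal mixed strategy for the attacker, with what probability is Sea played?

1/8

Row minima: Land → 5, Sea → 5; maximin = 5.
Column maxima: Fortify → 6, Screen → 12; minimax = 6.
5 ≠ 6, so there is no saddle point; optimal play is mixed.
Let the attacker play Land with probability p. Expected payoff against Fortify: 6p + 5(1−p) = p + 5; against Screen: 5p + 12(1−p) = −7p + 12.
Setting these equal: p + 5 = −7p + 12 ⇒ 8p = 7 ⇒ p = 7/8, and the value is (1)·(7/8) + 5 = 47/8.
For the defender: with q = P(Fortify), equating Land's and Sea's payoffs gives q + 5 = −7q + 12 ⇒ q = 7/8.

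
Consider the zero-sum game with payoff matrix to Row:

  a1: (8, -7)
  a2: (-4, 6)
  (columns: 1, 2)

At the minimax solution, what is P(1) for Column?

13/25

Row minima: a1 → -7, a2 → -4; maximin = -4.
Column maxima: 1 → 8, 2 → 6; minimax = 6.
-4 ≠ 6, so there is no saddle point; optimal play is mixed.
Let Row play a1 with probability p. Expected payoff against 1: 8p + (-4)(1−p) = 12p − 4; against 2: (-7)p + 6(1−p) = −13p + 6.
Setting these equal: 12p − 4 = −13p + 6 ⇒ 25p = 10 ⇒ p = 2/5, and the value is (12)·(2/5) − 4 = 4/5.
For Column: with q = P(1), equating a1's and a2's payoffs gives 15q − 7 = −10q + 6 ⇒ q = 13/25.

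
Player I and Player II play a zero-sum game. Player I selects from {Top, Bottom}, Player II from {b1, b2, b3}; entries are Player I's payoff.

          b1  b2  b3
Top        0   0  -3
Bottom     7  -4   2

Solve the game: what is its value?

Row minima: Top → -3, Bottom → -4; maximin = -3.
Column maxima: b1 → 7, b2 → 0, b3 → 2; minimax = 0.
-3 ≠ 0, so there is no saddle point; optimal play is mixed.
b1 is strictly dominated by b3 (it gives Player I strictly more in every row), so Player II never plays it.
On the remaining 2×2 (Top, Bottom vs b2, b3):
Let Player I play Top with probability p. Expected payoff against b2: 0p + (-4)(1−p) = 4p − 4; against b3: (-3)p + 2(1−p) = −5p + 2.
Setting these equal: 4p − 4 = −5p + 2 ⇒ 9p = 6 ⇒ p = 2/3, and the value is (4)·(2/3) − 4 = -4/3.
For Player II: with q = P(b2), equating Top's and Bottom's payoffs gives 3q − 3 = −6q + 2 ⇒ q = 5/9.

-4/3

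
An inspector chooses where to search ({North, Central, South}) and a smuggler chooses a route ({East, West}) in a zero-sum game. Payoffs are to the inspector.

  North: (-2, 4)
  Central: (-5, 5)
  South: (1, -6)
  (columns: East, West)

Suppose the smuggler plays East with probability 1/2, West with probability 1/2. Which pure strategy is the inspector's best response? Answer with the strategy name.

Expected payoff of North: (1/2)·(-2) + (1/2)·4 = 1.
Expected payoff of Central: (1/2)·(-5) + (1/2)·5 = 0.
Expected payoff of South: (1/2)·1 + (1/2)·(-6) = -5/2.
The largest is 1, so the inspector's best response is North.

North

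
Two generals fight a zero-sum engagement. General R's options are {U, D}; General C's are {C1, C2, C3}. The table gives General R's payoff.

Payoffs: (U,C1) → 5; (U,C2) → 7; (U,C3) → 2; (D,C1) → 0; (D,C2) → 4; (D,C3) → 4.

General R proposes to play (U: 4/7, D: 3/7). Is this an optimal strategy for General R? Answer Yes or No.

Yes

Against C1 this mix gives (4/7)·5 + (3/7)·0 = 20/7.
Against C2 this mix gives (4/7)·7 + (3/7)·4 = 40/7.
Against C3 this mix gives (4/7)·2 + (3/7)·4 = 20/7.
All of General C's active replies (C1, C3) yield 20/7, and no column does worse for General R. The mix makes General C indifferent and guarantees 20/7, so it is optimal.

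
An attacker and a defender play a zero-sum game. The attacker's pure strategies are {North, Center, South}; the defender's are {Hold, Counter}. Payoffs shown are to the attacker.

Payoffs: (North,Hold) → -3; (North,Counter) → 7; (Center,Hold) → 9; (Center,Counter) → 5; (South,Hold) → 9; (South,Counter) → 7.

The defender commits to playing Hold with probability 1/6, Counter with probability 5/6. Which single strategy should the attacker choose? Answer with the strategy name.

Expected payoff of North: (1/6)·(-3) + (5/6)·7 = 16/3.
Expected payoff of Center: (1/6)·9 + (5/6)·5 = 17/3.
Expected payoff of South: (1/6)·9 + (5/6)·7 = 22/3.
The largest is 22/3, so the attacker's best response is South.

South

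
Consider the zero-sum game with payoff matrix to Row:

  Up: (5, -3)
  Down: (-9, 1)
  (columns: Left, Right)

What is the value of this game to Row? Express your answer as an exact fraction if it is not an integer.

Row minima: Up → -3, Down → -9; maximin = -3.
Column maxima: Left → 5, Right → 1; minimax = 1.
-3 ≠ 1, so there is no saddle point; optimal play is mixed.
Let Row play Up with probability p. Expected payoff against Left: 5p + (-9)(1−p) = 14p − 9; against Right: (-3)p + 1(1−p) = −4p + 1.
Setting these equal: 14p − 9 = −4p + 1 ⇒ 18p = 10 ⇒ p = 5/9, and the value is (14)·(5/9) − 9 = -11/9.
For Column: with q = P(Left), equating Up's and Down's payoffs gives 8q − 3 = −10q + 1 ⇒ q = 2/9.

-11/9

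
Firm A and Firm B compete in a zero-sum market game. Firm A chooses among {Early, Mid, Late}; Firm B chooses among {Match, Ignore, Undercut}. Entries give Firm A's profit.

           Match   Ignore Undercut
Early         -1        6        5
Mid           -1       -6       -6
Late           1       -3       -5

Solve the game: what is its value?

0

Row minima: Early → -1, Mid → -6, Late → -5; maximin = -1.
Column maxima: Match → 1, Ignore → 6, Undercut → 5; minimax = 1.
-1 ≠ 1, so there is no saddle point; optimal play is mixed.
Mid is strictly dominated by Late, so Firm A never plays it.
With Mid eliminated, Ignore is strictly dominated by Undercut (it gives Firm A strictly more in every remaining row), so Firm B never plays it.
On the remaining 2×2 (Early, Late vs Match, Undercut):
Let Firm A play Early with probability p. Expected payoff against Match: (-1)p + 1(1−p) = −2p + 1; against Undercut: 5p + (-5)(1−p) = 10p − 5.
Setting these equal: −2p + 1 = 10p − 5 ⇒ −12p = -6 ⇒ p = 1/2, and the value is (-2)·(1/2) + 1 = 0.
For Firm B: with q = P(Match), equating Early's and Late's payoffs gives −6q + 5 = 6q − 5 ⇒ q = 5/6.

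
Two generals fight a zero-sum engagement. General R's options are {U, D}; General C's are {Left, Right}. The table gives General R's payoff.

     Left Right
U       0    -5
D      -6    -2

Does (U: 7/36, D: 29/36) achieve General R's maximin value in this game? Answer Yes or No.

Against Left this mix gives (7/36)·0 + (29/36)·(-6) = -29/6.
Against Right this mix gives (7/36)·(-5) + (29/36)·(-2) = -31/12.
General C will play Left, holding General R to -29/6. Shifting weight toward the row that does better against Left would raise this floor (the equalizing mix achieves -10/3 against both Left and Right), so the proposed strategy is not optimal.

No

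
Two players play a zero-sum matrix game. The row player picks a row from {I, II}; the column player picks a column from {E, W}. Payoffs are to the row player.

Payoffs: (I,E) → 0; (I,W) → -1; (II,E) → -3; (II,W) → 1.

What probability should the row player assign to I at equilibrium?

Row minima: I → -1, II → -3; maximin = -1.
Column maxima: E → 0, W → 1; minimax = 0.
-1 ≠ 0, so there is no saddle point; optimal play is mixed.
Let the row player play I with probability p. Expected payoff against E: 0p + (-3)(1−p) = 3p − 3; against W: (-1)p + 1(1−p) = −2p + 1.
Setting these equal: 3p − 3 = −2p + 1 ⇒ 5p = 4 ⇒ p = 4/5, and the value is (3)·(4/5) − 3 = -3/5.
For the column player: with q = P(E), equating I's and II's payoffs gives q − 1 = −4q + 1 ⇒ q = 2/5.

4/5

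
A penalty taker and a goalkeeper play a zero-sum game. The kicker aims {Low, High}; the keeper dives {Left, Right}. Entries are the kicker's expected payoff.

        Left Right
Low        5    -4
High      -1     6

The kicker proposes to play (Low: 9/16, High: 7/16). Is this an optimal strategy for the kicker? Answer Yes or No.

No

Against Left this mix gives (9/16)·5 + (7/16)·(-1) = 19/8.
Against Right this mix gives (9/16)·(-4) + (7/16)·6 = 3/8.
The keeper will play Right, holding the kicker to 3/8. Shifting weight toward the row that does better against Right would raise this floor (the equalizing mix achieves 13/8 against both Right and Left), so the proposed strategy is not optimal.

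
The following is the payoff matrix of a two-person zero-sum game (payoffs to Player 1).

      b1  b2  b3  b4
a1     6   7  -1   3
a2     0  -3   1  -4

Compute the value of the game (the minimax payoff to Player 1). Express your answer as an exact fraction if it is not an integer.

Row minima: a1 → -1, a2 → -4; maximin = -1.
Column maxima: b1 → 6, b2 → 7, b3 → 1, b4 → 3; minimax = 1.
-1 ≠ 1, so there is no saddle point; optimal play is mixed.
b1 is strictly dominated by b4 (it gives Player 1 strictly more in every row), so Player 2 never plays it.
b2 is strictly dominated by b4 (it gives Player 1 strictly more in every row), so Player 2 never plays it.
On the remaining 2×2 (a1, a2 vs b3, b4):
Let Player 1 play a1 with probability p. Expected payoff against b3: (-1)p + 1(1−p) = −2p + 1; against b4: 3p + (-4)(1−p) = 7p − 4.
Setting these equal: −2p + 1 = 7p − 4 ⇒ −9p = -5 ⇒ p = 5/9, and the value is (-2)·(5/9) + 1 = -1/9.
For Player 2: with q = P(b3), equating a1's and a2's payoffs gives −4q + 3 = 5q − 4 ⇒ q = 7/9.

-1/9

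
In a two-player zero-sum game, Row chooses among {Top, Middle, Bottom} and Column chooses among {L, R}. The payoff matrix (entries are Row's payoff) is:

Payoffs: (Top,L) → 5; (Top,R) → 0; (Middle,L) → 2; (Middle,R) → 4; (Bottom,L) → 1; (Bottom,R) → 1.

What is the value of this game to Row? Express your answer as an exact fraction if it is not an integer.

20/7

Row minima: Top → 0, Middle → 2, Bottom → 1; maximin = 2.
Column maxima: L → 5, R → 4; minimax = 4.
2 ≠ 4, so there is no saddle point; optimal play is mixed.
Bottom is strictly dominated by Middle, so Row never plays it.
On the remaining 2×2 (Top, Middle vs L, R):
Let Row play Top with probability p. Expected payoff against L: 5p + 2(1−p) = 3p + 2; against R: 0p + 4(1−p) = −4p + 4.
Setting these equal: 3p + 2 = −4p + 4 ⇒ 7p = 2 ⇒ p = 2/7, and the value is (3)·(2/7) + 2 = 20/7.
For Column: with q = P(L), equating Top's and Middle's payoffs gives 5q = −2q + 4 ⇒ q = 4/7.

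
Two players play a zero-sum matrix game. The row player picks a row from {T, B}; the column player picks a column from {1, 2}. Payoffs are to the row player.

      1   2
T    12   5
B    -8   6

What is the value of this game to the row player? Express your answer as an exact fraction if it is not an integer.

16/3

Row minima: T → 5, B → -8; maximin = 5.
Column maxima: 1 → 12, 2 → 6; minimax = 6.
5 ≠ 6, so there is no saddle point; optimal play is mixed.
Let the row player play T with probability p. Expected payoff against 1: 12p + (-8)(1−p) = 20p − 8; against 2: 5p + 6(1−p) = −p + 6.
Setting these equal: 20p − 8 = −p + 6 ⇒ 21p = 14 ⇒ p = 2/3, and the value is (20)·(2/3) − 8 = 16/3.
For the column player: with q = P(1), equating T's and B's payoffs gives 7q + 5 = −14q + 6 ⇒ q = 1/21.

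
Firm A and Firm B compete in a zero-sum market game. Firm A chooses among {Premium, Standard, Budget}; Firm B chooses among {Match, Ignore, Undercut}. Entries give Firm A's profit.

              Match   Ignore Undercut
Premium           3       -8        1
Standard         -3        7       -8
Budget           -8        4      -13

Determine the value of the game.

-19/8

Row minima: Premium → -8, Standard → -8, Budget → -13; maximin = -8.
Column maxima: Match → 3, Ignore → 7, Undercut → 1; minimax = 1.
-8 ≠ 1, so there is no saddle point; optimal play is mixed.
Budget is strictly dominated by Standard, so Firm A never plays it.
Match is strictly dominated by Undercut (it gives Firm A strictly more in every row), so Firm B never plays it.
On the remaining 2×2 (Premium, Standard vs Ignore, Undercut):
Let Firm A play Premium with probability p. Expected payoff against Ignore: (-8)p + 7(1−p) = −15p + 7; against Undercut: 1p + (-8)(1−p) = 9p − 8.
Setting these equal: −15p + 7 = 9p − 8 ⇒ −24p = -15 ⇒ p = 5/8, and the value is (-15)·(5/8) + 7 = -19/8.
For Firm B: with q = P(Ignore), equating Premium's and Standard's payoffs gives −9q + 1 = 15q − 8 ⇒ q = 3/8.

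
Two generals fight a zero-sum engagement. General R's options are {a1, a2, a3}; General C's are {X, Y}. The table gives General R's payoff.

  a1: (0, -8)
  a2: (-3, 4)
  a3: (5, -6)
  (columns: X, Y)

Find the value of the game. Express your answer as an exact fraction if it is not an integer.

1/9

Row minima: a1 → -8, a2 → -3, a3 → -6; maximin = -3.
Column maxima: X → 5, Y → 4; minimax = 4.
-3 ≠ 4, so there is no saddle point; optimal play is mixed.
a1 is strictly dominated by a3, so General R never plays it.
On the remaining 2×2 (a2, a3 vs X, Y):
Let General R play a2 with probability p. Expected payoff against X: (-3)p + 5(1−p) = −8p + 5; against Y: 4p + (-6)(1−p) = 10p − 6.
Setting these equal: −8p + 5 = 10p − 6 ⇒ −18p = -11 ⇒ p = 11/18, and the value is (-8)·(11/18) + 5 = 1/9.
For General C: with q = P(X), equating a2's and a3's payoffs gives −7q + 4 = 11q − 6 ⇒ q = 5/9.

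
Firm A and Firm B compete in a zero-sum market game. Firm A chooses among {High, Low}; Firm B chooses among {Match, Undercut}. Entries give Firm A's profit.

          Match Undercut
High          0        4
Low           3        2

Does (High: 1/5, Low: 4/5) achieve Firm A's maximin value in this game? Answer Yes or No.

Yes

Against Match this mix gives (1/5)·0 + (4/5)·3 = 12/5.
Against Undercut this mix gives (1/5)·4 + (4/5)·2 = 12/5.
All of Firm B's active replies (Match, Undercut) yield 12/5, and no column does worse for Firm A. The mix makes Firm B indifferent and guarantees 12/5, so it is optimal.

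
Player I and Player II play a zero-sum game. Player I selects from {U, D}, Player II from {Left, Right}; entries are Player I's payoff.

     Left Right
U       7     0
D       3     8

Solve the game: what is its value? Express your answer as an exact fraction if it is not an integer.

14/3

Row minima: U → 0, D → 3; maximin = 3.
Column maxima: Left → 7, Right → 8; minimax = 7.
3 ≠ 7, so there is no saddle point; optimal play is mixed.
Let Player I play U with probability p. Expected payoff against Left: 7p + 3(1−p) = 4p + 3; against Right: 0p + 8(1−p) = −8p + 8.
Setting these equal: 4p + 3 = −8p + 8 ⇒ 12p = 5 ⇒ p = 5/12, and the value is (4)·(5/12) + 3 = 14/3.
For Player II: with q = P(Left), equating U's and D's payoffs gives 7q = −5q + 8 ⇒ q = 2/3.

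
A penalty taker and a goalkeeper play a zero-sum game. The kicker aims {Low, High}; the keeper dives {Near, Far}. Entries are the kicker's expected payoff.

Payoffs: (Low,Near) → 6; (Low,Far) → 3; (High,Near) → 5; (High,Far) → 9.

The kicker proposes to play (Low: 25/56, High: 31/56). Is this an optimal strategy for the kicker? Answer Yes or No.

No

Against Near this mix gives (25/56)·6 + (31/56)·5 = 305/56.
Against Far this mix gives (25/56)·3 + (31/56)·9 = 177/28.
The keeper will play Near, holding the kicker to 305/56. Shifting weight toward the row that does better against Near would raise this floor (the equalizing mix achieves 39/7 against both Near and Far), so the proposed strategy is not optimal.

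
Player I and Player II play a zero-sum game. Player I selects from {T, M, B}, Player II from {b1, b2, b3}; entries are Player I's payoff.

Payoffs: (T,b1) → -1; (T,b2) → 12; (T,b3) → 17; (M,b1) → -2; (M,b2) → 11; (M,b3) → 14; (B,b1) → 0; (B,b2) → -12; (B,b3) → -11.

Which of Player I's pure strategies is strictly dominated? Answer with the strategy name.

T gives a strictly higher payoff than M against every column: -1 > -2, 12 > 11, 17 > 14.
So M is strictly dominated and Player I never plays it.

M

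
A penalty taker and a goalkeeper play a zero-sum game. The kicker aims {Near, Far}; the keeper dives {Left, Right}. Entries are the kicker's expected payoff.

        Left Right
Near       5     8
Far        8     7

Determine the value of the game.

Row minima: Near → 5, Far → 7; maximin = 7.
Column maxima: Left → 8, Right → 8; minimax = 8.
7 ≠ 8, so there is no saddle point; optimal play is mixed.
Let the kicker play Near with probability p. Expected payoff against Left: 5p + 8(1−p) = −3p + 8; against Right: 8p + 7(1−p) = p + 7.
Setting these equal: −3p + 8 = p + 7 ⇒ −4p = -1 ⇒ p = 1/4, and the value is (-3)·(1/4) + 8 = 29/4.
For the keeper: with q = P(Left), equating Near's and Far's payoffs gives −3q + 8 = q + 7 ⇒ q = 1/4.

29/4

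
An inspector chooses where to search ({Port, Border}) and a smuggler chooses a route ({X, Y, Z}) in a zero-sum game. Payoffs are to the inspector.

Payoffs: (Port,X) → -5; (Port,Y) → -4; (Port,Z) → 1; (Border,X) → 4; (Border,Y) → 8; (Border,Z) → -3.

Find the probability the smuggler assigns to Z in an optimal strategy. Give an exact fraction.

9/13

Row minima: Port → -5, Border → -3; maximin = -3.
Column maxima: X → 4, Y → 8, Z → 1; minimax = 1.
-3 ≠ 1, so there is no saddle point; optimal play is mixed.
Y is strictly dominated by X (it gives the inspector strictly more in every row), so the smuggler never plays it.
On the remaining 2×2 (Port, Border vs X, Z):
Let the inspector play Port with probability p. Expected payoff against X: (-5)p + 4(1−p) = −9p + 4; against Z: 1p + (-3)(1−p) = 4p − 3.
Setting these equal: −9p + 4 = 4p − 3 ⇒ −13p = -7 ⇒ p = 7/13, and the value is (-9)·(7/13) + 4 = -11/13.
For the smuggler: with q = P(X), equating Port's and Border's payoffs gives −6q + 1 = 7q − 3 ⇒ q = 4/13.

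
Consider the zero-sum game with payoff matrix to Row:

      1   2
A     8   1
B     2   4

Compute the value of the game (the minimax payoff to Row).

Row minima: A → 1, B → 2; maximin = 2.
Column maxima: 1 → 8, 2 → 4; minimax = 4.
2 ≠ 4, so there is no saddle point; optimal play is mixed.
Let Row play A with probability p. Expected payoff against 1: 8p + 2(1−p) = 6p + 2; against 2: 1p + 4(1−p) = −3p + 4.
Setting these equal: 6p + 2 = −3p + 4 ⇒ 9p = 2 ⇒ p = 2/9, and the value is (6)·(2/9) + 2 = 10/3.
For Column: with q = P(1), equating A's and B's payoffs gives 7q + 1 = −2q + 4 ⇒ q = 1/3.

10/3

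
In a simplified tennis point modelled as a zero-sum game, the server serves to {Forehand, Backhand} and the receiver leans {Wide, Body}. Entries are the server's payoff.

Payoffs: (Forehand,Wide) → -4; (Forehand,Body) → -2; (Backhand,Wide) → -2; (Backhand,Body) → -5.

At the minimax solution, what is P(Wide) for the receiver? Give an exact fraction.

3/5

Row minima: Forehand → -4, Backhand → -5; maximin = -4.
Column maxima: Wide → -2, Body → -2; minimax = -2.
-4 ≠ -2, so there is no saddle point; optimal play is mixed.
Let the server play Forehand with probability p. Expected payoff against Wide: (-4)p + (-2)(1−p) = −2p − 2; against Body: (-2)p + (-5)(1−p) = 3p − 5.
Setting these equal: −2p − 2 = 3p − 5 ⇒ −5p = -3 ⇒ p = 3/5, and the value is (-2)·(3/5) − 2 = -16/5.
For the receiver: with q = P(Wide), equating Forehand's and Backhand's payoffs gives −2q − 2 = 3q − 5 ⇒ q = 3/5.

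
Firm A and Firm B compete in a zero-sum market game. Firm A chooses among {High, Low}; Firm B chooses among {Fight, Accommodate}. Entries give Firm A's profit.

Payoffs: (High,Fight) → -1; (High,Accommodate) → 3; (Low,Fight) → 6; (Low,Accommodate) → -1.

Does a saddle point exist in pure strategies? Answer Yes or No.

No

Row minima: High → -1, Low → -1; maximin = -1.
Column maxima: Fight → 6, Accommodate → 3; minimax = 3.
-1 ≠ 3, so no pure-strategy equilibrium exists.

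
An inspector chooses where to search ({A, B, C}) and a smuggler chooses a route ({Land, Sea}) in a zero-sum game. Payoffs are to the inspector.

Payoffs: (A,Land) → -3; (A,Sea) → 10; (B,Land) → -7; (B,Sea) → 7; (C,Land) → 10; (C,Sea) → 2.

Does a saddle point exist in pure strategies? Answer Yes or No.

No

Row minima: A → -3, B → -7, C → 2; maximin = 2.
Column maxima: Land → 10, Sea → 10; minimax = 10.
2 ≠ 10, so no pure-strategy equilibrium exists.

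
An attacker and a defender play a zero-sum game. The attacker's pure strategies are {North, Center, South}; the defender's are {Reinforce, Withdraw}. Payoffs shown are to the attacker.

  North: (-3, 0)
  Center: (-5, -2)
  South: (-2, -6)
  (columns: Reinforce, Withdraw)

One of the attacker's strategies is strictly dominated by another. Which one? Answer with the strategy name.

North gives a strictly higher payoff than Center against every column: -3 > -5, 0 > -2.
So Center is strictly dominated and the attacker never plays it.

Center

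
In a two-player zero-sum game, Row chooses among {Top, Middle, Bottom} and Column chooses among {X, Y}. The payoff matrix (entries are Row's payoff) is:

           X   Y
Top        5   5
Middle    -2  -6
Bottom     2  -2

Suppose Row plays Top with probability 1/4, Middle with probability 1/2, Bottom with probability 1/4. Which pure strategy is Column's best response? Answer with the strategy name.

If Column plays X, Row's expected payoff is (1/4)·5 + (1/2)·(-2) + (1/4)·2 = 3/4.
If Column plays Y, Row's expected payoff is (1/4)·5 + (1/2)·(-6) + (1/4)·(-2) = -9/4.
Column minimizes Row's payoff; the smallest is -9/4, so the best response is Y.

Y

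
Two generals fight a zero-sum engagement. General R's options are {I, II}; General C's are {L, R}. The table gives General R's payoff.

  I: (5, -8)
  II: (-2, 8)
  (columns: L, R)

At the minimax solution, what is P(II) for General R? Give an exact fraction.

13/23

Row minima: I → -8, II → -2; maximin = -2.
Column maxima: L → 5, R → 8; minimax = 5.
-2 ≠ 5, so there is no saddle point; optimal play is mixed.
Let General R play I with probability p. Expected payoff against L: 5p + (-2)(1−p) = 7p − 2; against R: (-8)p + 8(1−p) = −16p + 8.
Setting these equal: 7p − 2 = −16p + 8 ⇒ 23p = 10 ⇒ p = 10/23, and the value is (7)·(10/23) − 2 = 24/23.
For General C: with q = P(L), equating I's and II's payoffs gives 13q − 8 = −10q + 8 ⇒ q = 16/23.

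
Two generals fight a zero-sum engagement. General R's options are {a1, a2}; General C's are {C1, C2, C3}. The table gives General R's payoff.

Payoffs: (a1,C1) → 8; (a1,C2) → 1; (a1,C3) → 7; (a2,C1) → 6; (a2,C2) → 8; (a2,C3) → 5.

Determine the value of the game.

Row minima: a1 → 1, a2 → 5; maximin = 5.
Column maxima: C1 → 8, C2 → 8, C3 → 7; minimax = 7.
5 ≠ 7, so there is no saddle point; optimal play is mixed.
C1 is strictly dominated by C3 (it gives General R strictly more in every row), so General C never plays it.
On the remaining 2×2 (a1, a2 vs C2, C3):
Let General R play a1 with probability p. Expected payoff against C2: 1p + 8(1−p) = −7p + 8; against C3: 7p + 5(1−p) = 2p + 5.
Setting these equal: −7p + 8 = 2p + 5 ⇒ −9p = -3 ⇒ p = 1/3, and the value is (-7)·(1/3) + 8 = 17/3.
For General C: with q = P(C2), equating a1's and a2's payoffs gives −6q + 7 = 3q + 5 ⇒ q = 2/9.

17/3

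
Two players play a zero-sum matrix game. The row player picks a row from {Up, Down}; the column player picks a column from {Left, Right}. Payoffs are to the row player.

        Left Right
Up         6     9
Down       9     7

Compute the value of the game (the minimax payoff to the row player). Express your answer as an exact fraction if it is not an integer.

39/5

Row minima: Up → 6, Down → 7; maximin = 7.
Column maxima: Left → 9, Right → 9; minimax = 9.
7 ≠ 9, so there is no saddle point; optimal play is mixed.
Let the row player play Up with probability p. Expected payoff against Left: 6p + 9(1−p) = −3p + 9; against Right: 9p + 7(1−p) = 2p + 7.
Setting these equal: −3p + 9 = 2p + 7 ⇒ −5p = -2 ⇒ p = 2/5, and the value is (-3)·(2/5) + 9 = 39/5.
For the column player: with q = P(Left), equating Up's and Down's payoffs gives −3q + 9 = 2q + 7 ⇒ q = 2/5.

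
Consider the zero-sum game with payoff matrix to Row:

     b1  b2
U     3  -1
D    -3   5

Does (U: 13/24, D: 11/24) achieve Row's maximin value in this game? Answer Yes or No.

No

Against b1 this mix gives (13/24)·3 + (11/24)·(-3) = 1/4.
Against b2 this mix gives (13/24)·(-1) + (11/24)·5 = 7/4.
Column will play b1, holding Row to 1/4. Shifting weight toward the row that does better against b1 would raise this floor (the equalizing mix achieves 1 against both b1 and b2), so the proposed strategy is not optimal.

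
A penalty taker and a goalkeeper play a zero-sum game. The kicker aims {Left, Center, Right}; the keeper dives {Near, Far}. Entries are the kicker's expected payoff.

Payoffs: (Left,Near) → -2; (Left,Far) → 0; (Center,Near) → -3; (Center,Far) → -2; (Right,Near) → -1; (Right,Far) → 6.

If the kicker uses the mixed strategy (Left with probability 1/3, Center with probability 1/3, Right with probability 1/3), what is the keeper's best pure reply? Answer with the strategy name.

Near

If the keeper plays Near, the kicker's expected payoff is (1/3)·(-2) + (1/3)·(-3) + (1/3)·(-1) = -2.
If the keeper plays Far, the kicker's expected payoff is (1/3)·0 + (1/3)·(-2) + (1/3)·6 = 4/3.
The keeper minimizes the kicker's payoff; the smallest is -2, so the best response is Near.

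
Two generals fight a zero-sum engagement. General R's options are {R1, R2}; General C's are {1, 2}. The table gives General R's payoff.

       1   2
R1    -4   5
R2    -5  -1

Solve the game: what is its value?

Row minima: R1 → -4, R2 → -5; maximin = -4.
Column maxima: 1 → -4, 2 → 5; minimax = -4.
Since maximin = minimax = -4, there is a saddle point and the value is -4.

-4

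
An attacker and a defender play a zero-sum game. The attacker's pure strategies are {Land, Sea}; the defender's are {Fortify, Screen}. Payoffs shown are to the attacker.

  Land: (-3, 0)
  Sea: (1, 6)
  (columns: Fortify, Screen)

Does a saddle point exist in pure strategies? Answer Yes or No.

Yes

Row minima: Land → -3, Sea → 1; maximin = 1.
Column maxima: Fortify → 1, Screen → 6; minimax = 1.
maximin = minimax = 1, so a saddle point exists.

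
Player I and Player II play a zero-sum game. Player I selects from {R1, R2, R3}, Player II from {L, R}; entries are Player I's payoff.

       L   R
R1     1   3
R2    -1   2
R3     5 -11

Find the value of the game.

13/9

Row minima: R1 → 1, R2 → -1, R3 → -11; maximin = 1.
Column maxima: L → 5, R → 3; minimax = 3.
1 ≠ 3, so there is no saddle point; optimal play is mixed.
R2 is strictly dominated by R1, so Player I never plays it.
On the remaining 2×2 (R1, R3 vs L, R):
Let Player I play R1 with probability p. Expected payoff against L: 1p + 5(1−p) = −4p + 5; against R: 3p + (-11)(1−p) = 14p − 11.
Setting these equal: −4p + 5 = 14p − 11 ⇒ −18p = -16 ⇒ p = 8/9, and the value is (-4)·(8/9) + 5 = 13/9.
For Player II: with q = P(L), equating R1's and R3's payoffs gives −2q + 3 = 16q − 11 ⇒ q = 7/9.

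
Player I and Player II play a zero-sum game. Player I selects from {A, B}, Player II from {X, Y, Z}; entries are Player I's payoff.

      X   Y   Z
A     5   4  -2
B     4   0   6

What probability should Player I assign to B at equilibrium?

Row minima: A → -2, B → 0; maximin = 0.
Column maxima: X → 5, Y → 4, Z → 6; minimax = 4.
0 ≠ 4, so there is no saddle point; optimal play is mixed.
X is strictly dominated by Y (it gives Player I strictly more in every row), so Player II never plays it.
On the remaining 2×2 (A, B vs Y, Z):
Let Player I play A with probability p. Expected payoff against Y: 4p + 0(1−p) = 4p; against Z: (-2)p + 6(1−p) = −8p + 6.
Setting these equal: 4p = −8p + 6 ⇒ 12p = 6 ⇒ p = 1/2, and the value is (4)·(1/2) = 2.
For Player II: with q = P(Y), equating A's and B's payoffs gives 6q − 2 = −6q + 6 ⇒ q = 2/3.

1/2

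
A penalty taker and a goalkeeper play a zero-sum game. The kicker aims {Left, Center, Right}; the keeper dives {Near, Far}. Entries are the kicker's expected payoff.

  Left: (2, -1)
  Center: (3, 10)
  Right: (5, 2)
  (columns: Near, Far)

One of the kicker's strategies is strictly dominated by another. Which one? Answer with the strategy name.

Left

Center gives a strictly higher payoff than Left against every column: 3 > 2, 10 > -1.
So Left is strictly dominated and the kicker never plays it.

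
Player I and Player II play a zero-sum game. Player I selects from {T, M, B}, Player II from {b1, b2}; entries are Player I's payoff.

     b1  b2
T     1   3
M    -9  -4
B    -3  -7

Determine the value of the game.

1

Row minima: T → 1, M → -9, B → -7; maximin = 1.
Column maxima: b1 → 1, b2 → 3; minimax = 1.
Since maximin = minimax = 1, there is a saddle point and the value is 1.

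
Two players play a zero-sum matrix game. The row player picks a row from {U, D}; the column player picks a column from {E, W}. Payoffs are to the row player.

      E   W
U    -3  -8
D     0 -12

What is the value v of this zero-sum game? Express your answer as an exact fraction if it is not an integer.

-8

Row minima: U → -8, D → -12; maximin = -8.
Column maxima: E → 0, W → -8; minimax = -8.
Since maximin = minimax = -8, there is a saddle point and the value is -8.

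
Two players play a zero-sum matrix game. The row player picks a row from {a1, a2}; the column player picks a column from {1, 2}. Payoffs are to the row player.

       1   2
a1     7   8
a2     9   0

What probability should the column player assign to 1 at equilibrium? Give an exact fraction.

4/5

Row minima: a1 → 7, a2 → 0; maximin = 7.
Column maxima: 1 → 9, 2 → 8; minimax = 8.
7 ≠ 8, so there is no saddle point; optimal play is mixed.
Let the row player play a1 with probability p. Expected payoff against 1: 7p + 9(1−p) = −2p + 9; against 2: 8p + 0(1−p) = 8p.
Setting these equal: −2p + 9 = 8p ⇒ −10p = -9 ⇒ p = 9/10, and the value is (-2)·(9/10) + 9 = 36/5.
For the column player: with q = P(1), equating a1's and a2's payoffs gives −q + 8 = 9q ⇒ q = 4/5.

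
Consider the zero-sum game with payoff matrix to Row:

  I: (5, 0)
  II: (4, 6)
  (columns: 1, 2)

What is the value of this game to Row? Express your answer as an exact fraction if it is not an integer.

30/7

Row minima: I → 0, II → 4; maximin = 4.
Column maxima: 1 → 5, 2 → 6; minimax = 5.
4 ≠ 5, so there is no saddle point; optimal play is mixed.
Let Row play I with probability p. Expected payoff against 1: 5p + 4(1−p) = p + 4; against 2: 0p + 6(1−p) = −6p + 6.
Setting these equal: p + 4 = −6p + 6 ⇒ 7p = 2 ⇒ p = 2/7, and the value is (1)·(2/7) + 4 = 30/7.
For Column: with q = P(1), equating I's and II's payoffs gives 5q = −2q + 6 ⇒ q = 6/7.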